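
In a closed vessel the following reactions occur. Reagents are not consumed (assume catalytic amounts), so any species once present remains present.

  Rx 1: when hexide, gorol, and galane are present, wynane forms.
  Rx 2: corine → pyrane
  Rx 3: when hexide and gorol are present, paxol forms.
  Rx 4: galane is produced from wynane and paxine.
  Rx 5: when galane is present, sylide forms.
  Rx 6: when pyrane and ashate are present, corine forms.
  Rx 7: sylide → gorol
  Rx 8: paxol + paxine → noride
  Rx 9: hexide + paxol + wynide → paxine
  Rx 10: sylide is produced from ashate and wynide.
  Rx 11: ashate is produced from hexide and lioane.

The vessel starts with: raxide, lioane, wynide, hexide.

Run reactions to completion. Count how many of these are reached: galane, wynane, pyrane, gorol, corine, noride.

hexide and lioane present → ashate forms (Rx 11).
ashate and wynide present → sylide forms (Rx 10).
sylide present → gorol forms (Rx 7).
hexide and gorol present → paxol forms (Rx 3).
hexide, paxol, and wynide present → paxine forms (Rx 9).
paxol and paxine present → noride forms (Rx 8).
galane would need wynane and paxine (Rx 4), but wynane never forms.
wynane would need hexide, gorol, and galane (Rx 1), but galane never forms.
pyrane would need corine (Rx 2), but corine never forms.
gorol: reached.
corine would need pyrane and ashate (Rx 6), but pyrane never forms.
noride: reached.
Reached: gorol and noride — 2 of the 6.

2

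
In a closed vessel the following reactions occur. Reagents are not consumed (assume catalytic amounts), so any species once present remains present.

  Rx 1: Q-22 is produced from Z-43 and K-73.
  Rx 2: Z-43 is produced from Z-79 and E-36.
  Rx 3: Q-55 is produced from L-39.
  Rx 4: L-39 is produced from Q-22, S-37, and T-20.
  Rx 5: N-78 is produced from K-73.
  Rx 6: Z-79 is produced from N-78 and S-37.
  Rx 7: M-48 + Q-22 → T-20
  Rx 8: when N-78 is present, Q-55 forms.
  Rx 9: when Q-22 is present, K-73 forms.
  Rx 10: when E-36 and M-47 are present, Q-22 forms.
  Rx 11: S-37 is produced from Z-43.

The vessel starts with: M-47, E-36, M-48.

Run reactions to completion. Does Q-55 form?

E-36 and M-47 present → Q-22 forms (Rx 10).
Q-22 present → K-73 forms (Rx 9).
K-73 present → N-78 forms (Rx 5).
N-78 present → Q-55 forms (Rx 8).

Yes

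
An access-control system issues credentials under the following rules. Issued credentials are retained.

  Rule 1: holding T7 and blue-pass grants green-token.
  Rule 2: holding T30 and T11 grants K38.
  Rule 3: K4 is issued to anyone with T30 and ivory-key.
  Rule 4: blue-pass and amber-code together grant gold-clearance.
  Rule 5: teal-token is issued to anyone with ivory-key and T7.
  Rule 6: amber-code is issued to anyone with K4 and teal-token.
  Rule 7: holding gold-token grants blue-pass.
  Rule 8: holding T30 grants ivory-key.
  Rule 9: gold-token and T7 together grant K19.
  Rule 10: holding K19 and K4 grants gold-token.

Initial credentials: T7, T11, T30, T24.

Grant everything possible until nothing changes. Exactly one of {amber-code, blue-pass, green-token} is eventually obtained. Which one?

amber-code

Holding T30 grants ivory-key (Rule 8).
Holding ivory-key and T7 grants teal-token (Rule 5).
Holding T30 and ivory-key grants K4 (Rule 3).
Holding K4 and teal-token grants amber-code (Rule 6).
blue-pass would need gold-token (Rule 7), but gold-token is never granted. green-token would need T7 and blue-pass (Rule 1), but blue-pass is never granted.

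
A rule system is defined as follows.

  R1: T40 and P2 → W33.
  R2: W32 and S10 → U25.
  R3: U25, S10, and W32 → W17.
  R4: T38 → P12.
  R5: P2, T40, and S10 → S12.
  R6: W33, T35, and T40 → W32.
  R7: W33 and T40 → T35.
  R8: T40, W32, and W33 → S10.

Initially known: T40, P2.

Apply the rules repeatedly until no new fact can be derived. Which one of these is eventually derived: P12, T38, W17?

From T40 and P2, R1 gives W33.
From W33 and T40, R7 gives T35.
From W33, T35, and T40, R6 gives W32.
From T40, W32, and W33, R8 gives S10.
W32 and S10 hold, so U25 follows (R2).
From U25, S10, and W32, R3 gives W17.
No rule produces T38, and it is not given. P12 would need T38 (R4), but T38 is never established.

W17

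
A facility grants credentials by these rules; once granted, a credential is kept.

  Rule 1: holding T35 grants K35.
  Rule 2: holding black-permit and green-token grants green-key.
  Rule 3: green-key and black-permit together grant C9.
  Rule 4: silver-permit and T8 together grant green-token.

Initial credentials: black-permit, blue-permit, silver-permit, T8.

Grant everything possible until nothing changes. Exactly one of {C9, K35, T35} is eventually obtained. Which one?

C9

Holding silver-permit and T8 grants green-token (Rule 4).
Holding black-permit and green-token grants green-key (Rule 2).
Holding green-key and black-permit grants C9 (Rule 3).
No rule produces T35, and it is not given. K35 would need T35 (Rule 1), but T35 is never granted.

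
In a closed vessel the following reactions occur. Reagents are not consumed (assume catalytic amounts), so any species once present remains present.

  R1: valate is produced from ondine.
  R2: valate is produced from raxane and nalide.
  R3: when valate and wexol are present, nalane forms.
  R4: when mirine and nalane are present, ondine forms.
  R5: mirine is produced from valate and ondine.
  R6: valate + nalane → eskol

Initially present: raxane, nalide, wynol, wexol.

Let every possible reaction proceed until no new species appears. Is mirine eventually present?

mirine would need valate and ondine (R5), but ondine never forms.

No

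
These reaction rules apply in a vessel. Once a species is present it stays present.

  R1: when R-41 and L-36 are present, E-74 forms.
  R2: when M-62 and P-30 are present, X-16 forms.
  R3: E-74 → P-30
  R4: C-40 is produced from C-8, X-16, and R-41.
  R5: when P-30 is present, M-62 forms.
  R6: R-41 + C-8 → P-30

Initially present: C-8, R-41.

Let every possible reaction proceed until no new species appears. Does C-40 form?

R-41 and C-8 present → P-30 forms (R6).
P-30 present → M-62 forms (R5).
M-62 and P-30 present → X-16 forms (R2).
C-8, X-16, and R-41 present → C-40 forms (R4).

Yes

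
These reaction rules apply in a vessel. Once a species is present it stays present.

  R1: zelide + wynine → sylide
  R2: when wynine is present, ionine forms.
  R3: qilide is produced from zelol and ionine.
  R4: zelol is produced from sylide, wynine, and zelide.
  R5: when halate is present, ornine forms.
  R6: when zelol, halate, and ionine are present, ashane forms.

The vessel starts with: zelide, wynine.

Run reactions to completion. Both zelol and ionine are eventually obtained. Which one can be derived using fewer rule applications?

ionine

ionine: wynine present → ionine forms (R2). [1 rule application]
zelol: zelide and wynine present → sylide forms (R1). sylide, wynine, and zelide present → zelol forms (R4). [2 rule applications]
ionine needs fewer.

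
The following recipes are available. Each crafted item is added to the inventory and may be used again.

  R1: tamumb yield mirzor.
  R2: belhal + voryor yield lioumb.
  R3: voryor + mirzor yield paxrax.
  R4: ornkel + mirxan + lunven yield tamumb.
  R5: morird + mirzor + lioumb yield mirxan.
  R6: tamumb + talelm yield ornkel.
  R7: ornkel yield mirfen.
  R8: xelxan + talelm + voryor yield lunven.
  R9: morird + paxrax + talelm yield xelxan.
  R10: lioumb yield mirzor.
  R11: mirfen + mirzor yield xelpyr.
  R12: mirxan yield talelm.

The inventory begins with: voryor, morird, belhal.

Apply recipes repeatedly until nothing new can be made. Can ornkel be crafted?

ornkel would need tamumb and talelm (R6), but tamumb is never obtained.

No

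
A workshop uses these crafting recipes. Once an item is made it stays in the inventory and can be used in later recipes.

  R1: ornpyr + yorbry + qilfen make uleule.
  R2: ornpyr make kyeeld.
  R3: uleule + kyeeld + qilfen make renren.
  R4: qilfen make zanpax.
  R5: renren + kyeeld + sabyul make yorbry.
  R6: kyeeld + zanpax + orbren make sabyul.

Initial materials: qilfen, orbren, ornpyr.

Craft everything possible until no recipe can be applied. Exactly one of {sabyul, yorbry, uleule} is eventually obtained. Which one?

ornpyr → kyeeld (R2).
Using R4, qilfen makes zanpax.
kyeeld + zanpax + orbren → sabyul (R6).
uleule would need ornpyr, yorbry, and qilfen (R1), but yorbry is never obtained. yorbry would need renren, kyeeld, and sabyul (R5), but renren is never obtained.

sabyul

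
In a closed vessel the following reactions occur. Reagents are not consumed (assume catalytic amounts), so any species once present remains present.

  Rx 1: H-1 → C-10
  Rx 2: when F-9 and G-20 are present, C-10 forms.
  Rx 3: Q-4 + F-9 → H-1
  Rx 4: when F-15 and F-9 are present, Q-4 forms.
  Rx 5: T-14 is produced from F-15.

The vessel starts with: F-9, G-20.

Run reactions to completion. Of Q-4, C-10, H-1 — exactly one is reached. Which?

F-9 and G-20 present → C-10 forms (Rx 2).
Q-4 would need F-15 and F-9 (Rx 4), but F-15 never forms. H-1 would need Q-4 and F-9 (Rx 3), but Q-4 never forms.

C-10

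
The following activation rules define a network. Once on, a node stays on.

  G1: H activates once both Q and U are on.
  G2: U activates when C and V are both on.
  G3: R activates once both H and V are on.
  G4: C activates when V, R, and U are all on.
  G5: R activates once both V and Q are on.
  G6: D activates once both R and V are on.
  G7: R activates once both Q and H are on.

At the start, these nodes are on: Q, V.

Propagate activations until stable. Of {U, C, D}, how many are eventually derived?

V and Q are on, so R activates (G5).
R and V are on, so D activates (G6).
U would need C and V (G2), but C never turns on.
C would need V, R, and U (G4), but U never turns on.
D: reached.
Reached: D — 1 of the 3.

1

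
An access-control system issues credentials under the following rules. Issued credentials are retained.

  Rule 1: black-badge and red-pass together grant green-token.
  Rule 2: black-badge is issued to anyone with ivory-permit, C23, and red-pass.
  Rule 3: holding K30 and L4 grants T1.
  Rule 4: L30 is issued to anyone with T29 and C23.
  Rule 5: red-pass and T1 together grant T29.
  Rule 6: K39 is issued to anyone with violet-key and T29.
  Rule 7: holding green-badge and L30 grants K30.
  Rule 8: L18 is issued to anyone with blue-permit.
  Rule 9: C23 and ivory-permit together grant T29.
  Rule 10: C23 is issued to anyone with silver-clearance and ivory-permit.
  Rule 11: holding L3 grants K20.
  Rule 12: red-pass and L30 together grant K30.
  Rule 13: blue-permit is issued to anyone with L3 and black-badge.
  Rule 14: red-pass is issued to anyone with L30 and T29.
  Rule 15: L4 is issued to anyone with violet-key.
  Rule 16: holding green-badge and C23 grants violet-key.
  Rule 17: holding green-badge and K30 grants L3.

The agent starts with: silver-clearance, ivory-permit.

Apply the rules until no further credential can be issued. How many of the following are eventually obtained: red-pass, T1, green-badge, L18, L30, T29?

3

Holding silver-clearance and ivory-permit grants C23 (Rule 10).
Holding C23 and ivory-permit grants T29 (Rule 9).
Holding T29 and C23 grants L30 (Rule 4).
Holding L30 and T29 grants red-pass (Rule 14).
red-pass: reached.
T1 would need K30 and L4 (Rule 3), but L4 is never granted.
No rule produces green-badge, and it is not given.
L18 would need blue-permit (Rule 8), but blue-permit is never granted.
L30: reached.
T29: reached.
Reached: red-pass, L30, and T29 — 3 of the 6.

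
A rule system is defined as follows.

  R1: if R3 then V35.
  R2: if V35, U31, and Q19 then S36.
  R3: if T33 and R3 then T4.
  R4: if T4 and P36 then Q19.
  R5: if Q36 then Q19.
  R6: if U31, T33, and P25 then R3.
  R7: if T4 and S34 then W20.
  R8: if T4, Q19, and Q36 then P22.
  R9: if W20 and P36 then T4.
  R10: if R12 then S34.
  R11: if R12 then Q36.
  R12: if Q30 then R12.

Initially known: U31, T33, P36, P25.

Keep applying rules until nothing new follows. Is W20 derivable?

W20 would need T4 and S34 (R7), but S34 is never established.

No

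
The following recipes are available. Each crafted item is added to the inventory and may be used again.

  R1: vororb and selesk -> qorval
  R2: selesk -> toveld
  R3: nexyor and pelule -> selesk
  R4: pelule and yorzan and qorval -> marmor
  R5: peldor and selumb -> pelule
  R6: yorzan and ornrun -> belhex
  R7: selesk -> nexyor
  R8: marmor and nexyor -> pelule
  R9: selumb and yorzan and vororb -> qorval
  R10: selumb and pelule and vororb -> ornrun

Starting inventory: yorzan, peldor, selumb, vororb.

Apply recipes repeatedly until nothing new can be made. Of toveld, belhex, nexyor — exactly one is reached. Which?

peldor and selumb -> pelule (R5).
selumb and pelule and vororb -> ornrun (R10).
yorzan and ornrun -> belhex (R6).
toveld would need selesk (R2), but selesk is never obtained. nexyor would need selesk (R7), but selesk is never obtained.

belhex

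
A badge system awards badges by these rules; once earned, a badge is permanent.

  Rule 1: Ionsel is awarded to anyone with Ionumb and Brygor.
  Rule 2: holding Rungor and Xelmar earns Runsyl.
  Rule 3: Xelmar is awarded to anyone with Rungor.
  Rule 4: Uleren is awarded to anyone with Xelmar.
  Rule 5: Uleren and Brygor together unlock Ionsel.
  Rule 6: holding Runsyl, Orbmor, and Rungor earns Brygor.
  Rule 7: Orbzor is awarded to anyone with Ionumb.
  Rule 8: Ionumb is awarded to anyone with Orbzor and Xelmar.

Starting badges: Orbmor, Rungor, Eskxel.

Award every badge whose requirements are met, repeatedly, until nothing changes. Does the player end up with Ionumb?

Ionumb would need Orbzor and Xelmar (Rule 8), but Orbzor is never earned.

No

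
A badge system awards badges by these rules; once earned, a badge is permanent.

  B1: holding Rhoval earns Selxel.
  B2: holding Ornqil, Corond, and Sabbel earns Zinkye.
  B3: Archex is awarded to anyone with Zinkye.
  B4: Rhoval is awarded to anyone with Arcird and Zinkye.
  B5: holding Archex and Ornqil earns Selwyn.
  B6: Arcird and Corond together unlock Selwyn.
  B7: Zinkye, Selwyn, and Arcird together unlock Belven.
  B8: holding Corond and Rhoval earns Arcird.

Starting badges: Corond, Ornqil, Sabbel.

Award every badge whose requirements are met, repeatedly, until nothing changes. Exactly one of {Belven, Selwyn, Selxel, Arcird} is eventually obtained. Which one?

Selwyn

With Ornqil, Corond, and Sabbel, Zinkye is earned (B2).
With Zinkye, Archex is earned (B3).
With Archex and Ornqil, Selwyn is earned (B5).
Belven would need Zinkye, Selwyn, and Arcird (B7), but Arcird is never earned. Arcird would need Corond and Rhoval (B8), but Rhoval is never earned. Selxel would need Rhoval (B1), but Rhoval is never earned.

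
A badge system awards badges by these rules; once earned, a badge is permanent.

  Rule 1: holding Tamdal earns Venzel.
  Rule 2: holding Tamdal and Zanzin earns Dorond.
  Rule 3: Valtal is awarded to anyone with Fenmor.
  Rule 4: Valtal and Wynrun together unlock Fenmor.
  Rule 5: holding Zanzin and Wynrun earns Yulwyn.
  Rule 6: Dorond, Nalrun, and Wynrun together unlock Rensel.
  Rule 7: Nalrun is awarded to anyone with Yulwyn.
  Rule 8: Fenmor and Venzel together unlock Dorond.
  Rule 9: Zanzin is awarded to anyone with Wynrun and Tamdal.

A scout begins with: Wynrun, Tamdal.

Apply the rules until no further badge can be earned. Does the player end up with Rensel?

With Wynrun and Tamdal, Zanzin is earned (Rule 9).
With Tamdal and Zanzin, Dorond is earned (Rule 2).
With Zanzin and Wynrun, Yulwyn is earned (Rule 5).
With Yulwyn, Nalrun is earned (Rule 7).
With Dorond, Nalrun, and Wynrun, Rensel is earned (Rule 6).

Yes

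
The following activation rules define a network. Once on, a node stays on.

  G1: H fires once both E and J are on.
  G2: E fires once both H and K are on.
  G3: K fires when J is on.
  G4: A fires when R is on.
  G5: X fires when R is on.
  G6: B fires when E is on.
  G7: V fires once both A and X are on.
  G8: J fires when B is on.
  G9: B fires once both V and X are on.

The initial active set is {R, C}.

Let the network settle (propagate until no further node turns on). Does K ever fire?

G4: R on → A on.
G5: R on → X on.
A and X are on, so V fires (G7).
V and X are on, so B fires (G9).
G8: B on → J on.
J is on, so K fires (G3).

Yes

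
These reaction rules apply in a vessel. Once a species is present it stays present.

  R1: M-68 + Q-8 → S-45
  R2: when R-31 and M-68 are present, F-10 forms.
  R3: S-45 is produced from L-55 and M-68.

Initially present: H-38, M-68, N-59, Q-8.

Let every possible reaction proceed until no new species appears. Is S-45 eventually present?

Yes

M-68 and Q-8 present → S-45 forms (R1).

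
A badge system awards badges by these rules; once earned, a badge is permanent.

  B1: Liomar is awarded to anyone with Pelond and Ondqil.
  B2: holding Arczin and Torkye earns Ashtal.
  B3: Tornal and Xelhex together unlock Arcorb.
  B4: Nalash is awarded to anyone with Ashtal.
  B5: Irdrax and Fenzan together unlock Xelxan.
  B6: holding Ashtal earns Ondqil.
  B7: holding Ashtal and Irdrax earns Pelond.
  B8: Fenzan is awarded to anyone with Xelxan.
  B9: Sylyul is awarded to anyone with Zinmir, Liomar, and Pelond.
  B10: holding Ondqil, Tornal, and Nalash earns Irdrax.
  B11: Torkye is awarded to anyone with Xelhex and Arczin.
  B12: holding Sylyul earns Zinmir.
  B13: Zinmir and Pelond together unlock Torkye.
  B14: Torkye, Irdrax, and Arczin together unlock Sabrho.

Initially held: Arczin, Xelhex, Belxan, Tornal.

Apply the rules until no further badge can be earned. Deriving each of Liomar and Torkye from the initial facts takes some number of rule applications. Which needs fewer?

Torkye: With Xelhex and Arczin, Torkye is earned (B11). [1 rule application]
Liomar: With Xelhex and Arczin, Torkye is earned (B11). With Arczin and Torkye, Ashtal is earned (B2). With Ashtal, Ondqil is earned (B6). With Ashtal, Nalash is earned (B4). With Ondqil, Tornal, and Nalash, Irdrax is earned (B10). With Ashtal and Irdrax, Pelond is earned (B7). With Pelond and Ondqil, Liomar is earned (B1). [7 rule applications]
Torkye needs fewer.

Torkye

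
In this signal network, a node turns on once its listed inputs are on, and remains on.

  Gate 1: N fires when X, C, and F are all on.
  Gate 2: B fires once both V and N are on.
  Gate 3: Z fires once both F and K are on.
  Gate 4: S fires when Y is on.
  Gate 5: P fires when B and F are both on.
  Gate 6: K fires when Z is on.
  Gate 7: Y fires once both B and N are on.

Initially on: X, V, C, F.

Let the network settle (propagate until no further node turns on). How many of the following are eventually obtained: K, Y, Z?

1

X, C, and F are on, so N fires (Gate 1).
Gate 2: V and N on → B on.
Gate 7: B and N on → Y on.
K would need Z (Gate 6), but Z never turns on.
Y: reached.
Z would need F and K (Gate 3), but K never turns on.
Reached: Y — 1 of the 3.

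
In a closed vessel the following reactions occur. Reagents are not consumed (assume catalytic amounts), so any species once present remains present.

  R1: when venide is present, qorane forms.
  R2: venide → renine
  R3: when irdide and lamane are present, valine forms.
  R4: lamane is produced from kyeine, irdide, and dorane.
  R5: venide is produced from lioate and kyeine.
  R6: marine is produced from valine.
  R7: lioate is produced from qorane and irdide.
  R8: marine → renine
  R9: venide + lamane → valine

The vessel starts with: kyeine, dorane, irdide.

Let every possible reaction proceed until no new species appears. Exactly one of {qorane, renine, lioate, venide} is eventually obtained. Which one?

kyeine, irdide, and dorane present → lamane forms (R4).
irdide and lamane present → valine forms (R3).
valine present → marine forms (R6).
marine present → renine forms (R8).
venide would need lioate and kyeine (R5), but lioate never forms. lioate would need qorane and irdide (R7), but qorane never forms. qorane would need venide (R1), but venide never forms.

renine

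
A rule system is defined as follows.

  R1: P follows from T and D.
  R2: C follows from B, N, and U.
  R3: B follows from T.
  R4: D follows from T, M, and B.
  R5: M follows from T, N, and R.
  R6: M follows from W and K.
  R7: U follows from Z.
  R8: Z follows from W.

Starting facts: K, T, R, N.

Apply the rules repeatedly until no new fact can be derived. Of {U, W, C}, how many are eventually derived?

U would need Z (R7), but Z is never established.
No rule produces W, and it is not given.
C would need B, N, and U (R2), but U is never established.
None of the 3 are reached.

0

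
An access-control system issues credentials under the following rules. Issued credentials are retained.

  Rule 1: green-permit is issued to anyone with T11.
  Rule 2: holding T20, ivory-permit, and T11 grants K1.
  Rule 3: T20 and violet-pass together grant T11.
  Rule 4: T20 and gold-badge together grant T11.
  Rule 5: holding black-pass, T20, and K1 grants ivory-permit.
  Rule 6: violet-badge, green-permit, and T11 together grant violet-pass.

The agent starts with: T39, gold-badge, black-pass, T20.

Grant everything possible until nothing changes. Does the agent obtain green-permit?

Yes

Holding T20 and gold-badge grants T11 (Rule 4).
Holding T11 grants green-permit (Rule 1).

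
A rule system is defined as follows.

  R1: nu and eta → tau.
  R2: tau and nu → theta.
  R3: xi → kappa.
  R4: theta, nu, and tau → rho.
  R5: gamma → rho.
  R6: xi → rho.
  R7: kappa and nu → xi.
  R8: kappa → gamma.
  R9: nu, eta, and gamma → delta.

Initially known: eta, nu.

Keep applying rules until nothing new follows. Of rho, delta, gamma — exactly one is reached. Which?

From nu and eta, R1 gives tau.
From tau and nu, R2 gives theta.
theta, nu, and tau hold, so rho follows (R4).
gamma would need kappa (R8), but kappa is never established. delta would need nu, eta, and gamma (R9), but gamma is never established.

rho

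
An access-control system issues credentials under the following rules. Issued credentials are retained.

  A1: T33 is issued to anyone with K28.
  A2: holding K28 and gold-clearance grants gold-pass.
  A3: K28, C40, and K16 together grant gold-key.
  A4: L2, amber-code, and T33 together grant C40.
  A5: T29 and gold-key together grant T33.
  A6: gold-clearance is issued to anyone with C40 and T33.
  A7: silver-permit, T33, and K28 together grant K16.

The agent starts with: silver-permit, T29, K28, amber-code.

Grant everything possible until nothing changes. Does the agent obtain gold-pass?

gold-pass would need K28 and gold-clearance (A2), but gold-clearance is never granted.

No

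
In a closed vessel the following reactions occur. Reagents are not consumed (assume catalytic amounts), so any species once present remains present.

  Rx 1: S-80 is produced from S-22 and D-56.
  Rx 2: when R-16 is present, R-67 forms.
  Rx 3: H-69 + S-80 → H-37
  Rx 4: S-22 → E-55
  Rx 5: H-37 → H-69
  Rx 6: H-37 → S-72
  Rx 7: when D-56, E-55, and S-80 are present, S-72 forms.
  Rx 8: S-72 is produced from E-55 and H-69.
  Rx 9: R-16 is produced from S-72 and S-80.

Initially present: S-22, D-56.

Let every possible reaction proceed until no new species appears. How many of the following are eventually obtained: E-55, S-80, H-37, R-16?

S-22 and D-56 present → S-80 forms (Rx 1).
S-22 present → E-55 forms (Rx 4).
D-56, E-55, and S-80 present → S-72 forms (Rx 7).
S-72 and S-80 present → R-16 forms (Rx 9).
E-55: reached.
S-80: reached.
H-37 would need H-69 and S-80 (Rx 3), but H-69 never forms.
R-16: reached.
Reached: E-55, S-80, and R-16 — 3 of the 4.

3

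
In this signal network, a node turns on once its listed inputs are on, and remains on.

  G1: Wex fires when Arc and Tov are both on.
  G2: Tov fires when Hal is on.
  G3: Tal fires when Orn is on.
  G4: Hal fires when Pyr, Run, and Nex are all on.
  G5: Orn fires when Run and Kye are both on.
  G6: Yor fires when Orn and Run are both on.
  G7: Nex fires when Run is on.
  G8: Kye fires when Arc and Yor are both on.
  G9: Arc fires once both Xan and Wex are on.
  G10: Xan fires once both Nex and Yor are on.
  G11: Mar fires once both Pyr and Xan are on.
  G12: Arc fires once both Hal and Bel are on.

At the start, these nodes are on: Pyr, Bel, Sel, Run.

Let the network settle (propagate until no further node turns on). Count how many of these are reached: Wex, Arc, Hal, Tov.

4

Run is on, so Nex fires (G7).
Pyr, Run, and Nex are on, so Hal fires (G4).
G2: Hal on → Tov on.
Hal and Bel are on, so Arc fires (G12).
Arc and Tov are on, so Wex fires (G1).
Wex: reached.
Arc: reached.
Hal: reached.
Tov: reached.
All 4 are reached.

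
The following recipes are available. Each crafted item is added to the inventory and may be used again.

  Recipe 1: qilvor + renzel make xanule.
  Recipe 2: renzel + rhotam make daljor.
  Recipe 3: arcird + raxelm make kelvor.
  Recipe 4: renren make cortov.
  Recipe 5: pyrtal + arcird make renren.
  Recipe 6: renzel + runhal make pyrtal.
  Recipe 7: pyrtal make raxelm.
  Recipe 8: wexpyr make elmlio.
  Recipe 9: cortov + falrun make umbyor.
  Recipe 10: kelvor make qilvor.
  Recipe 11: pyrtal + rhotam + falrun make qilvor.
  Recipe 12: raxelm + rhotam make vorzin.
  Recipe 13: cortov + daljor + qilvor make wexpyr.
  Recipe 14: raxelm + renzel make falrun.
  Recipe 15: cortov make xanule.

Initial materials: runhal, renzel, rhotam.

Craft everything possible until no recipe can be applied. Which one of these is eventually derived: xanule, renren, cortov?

Using Recipe 6, renzel and runhal make pyrtal.
pyrtal → raxelm (Recipe 7).
raxelm + renzel → falrun (Recipe 14).
Using Recipe 11, pyrtal, rhotam, and falrun make qilvor.
qilvor + renzel → xanule (Recipe 1).
cortov would need renren (Recipe 4), but renren is never obtained. renren would need pyrtal and arcird (Recipe 5), but arcird is never obtained.

xanule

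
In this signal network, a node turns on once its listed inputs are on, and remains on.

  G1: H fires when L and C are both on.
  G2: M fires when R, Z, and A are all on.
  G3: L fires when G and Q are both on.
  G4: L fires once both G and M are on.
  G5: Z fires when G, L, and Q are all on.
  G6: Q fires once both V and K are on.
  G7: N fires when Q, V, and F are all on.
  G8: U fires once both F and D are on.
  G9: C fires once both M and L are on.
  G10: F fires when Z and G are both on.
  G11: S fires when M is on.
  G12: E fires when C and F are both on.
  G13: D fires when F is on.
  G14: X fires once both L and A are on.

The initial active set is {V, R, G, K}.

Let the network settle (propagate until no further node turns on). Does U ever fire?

G6: V and K on → Q on.
G3: G and Q on → L on.
G, L, and Q are on, so Z fires (G5).
G10: Z and G on → F on.
F is on, so D fires (G13).
F and D are on, so U fires (G8).

Yes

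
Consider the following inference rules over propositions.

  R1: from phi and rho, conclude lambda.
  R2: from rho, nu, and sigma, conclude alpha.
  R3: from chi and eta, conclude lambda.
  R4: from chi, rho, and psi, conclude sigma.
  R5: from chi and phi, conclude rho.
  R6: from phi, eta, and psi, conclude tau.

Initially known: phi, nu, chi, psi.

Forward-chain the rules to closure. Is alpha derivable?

Yes

chi and phi hold, so rho follows (R5).
From chi, rho, and psi, R4 gives sigma.
rho, nu, and sigma hold, so alpha follows (R2).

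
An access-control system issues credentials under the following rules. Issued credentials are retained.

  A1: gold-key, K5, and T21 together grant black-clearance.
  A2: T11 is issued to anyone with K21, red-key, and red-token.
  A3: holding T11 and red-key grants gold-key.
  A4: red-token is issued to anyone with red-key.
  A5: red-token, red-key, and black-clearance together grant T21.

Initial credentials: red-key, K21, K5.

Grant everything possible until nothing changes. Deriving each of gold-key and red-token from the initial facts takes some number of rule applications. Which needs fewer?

red-token: Holding red-key grants red-token (A4). [1 rule application]
gold-key: Holding red-key grants red-token (A4). Holding K21, red-key, and red-token grants T11 (A2). Holding T11 and red-key grants gold-key (A3). [3 rule applications]
red-token needs fewer.

red-token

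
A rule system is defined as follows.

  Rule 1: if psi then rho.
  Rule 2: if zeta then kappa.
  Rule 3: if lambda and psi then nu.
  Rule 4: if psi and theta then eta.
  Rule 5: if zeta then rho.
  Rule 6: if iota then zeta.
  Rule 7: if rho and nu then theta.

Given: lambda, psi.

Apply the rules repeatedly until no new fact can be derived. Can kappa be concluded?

kappa would need zeta (Rule 2), but zeta is never established.

No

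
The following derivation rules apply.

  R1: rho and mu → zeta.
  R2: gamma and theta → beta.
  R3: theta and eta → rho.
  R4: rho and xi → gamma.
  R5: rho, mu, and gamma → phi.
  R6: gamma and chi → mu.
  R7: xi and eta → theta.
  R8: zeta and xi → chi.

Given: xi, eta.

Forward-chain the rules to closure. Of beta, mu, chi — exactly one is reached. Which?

From xi and eta, R7 gives theta.
From theta and eta, R3 gives rho.
From rho and xi, R4 gives gamma.
gamma and theta hold, so beta follows (R2).
mu would need gamma and chi (R6), but chi is never established. chi would need zeta and xi (R8), but zeta is never established.

beta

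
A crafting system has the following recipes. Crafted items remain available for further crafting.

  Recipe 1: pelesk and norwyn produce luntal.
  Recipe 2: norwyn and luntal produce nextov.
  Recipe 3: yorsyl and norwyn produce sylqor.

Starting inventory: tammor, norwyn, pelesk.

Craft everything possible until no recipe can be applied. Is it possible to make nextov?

pelesk and norwyn → luntal (Recipe 1).
norwyn and luntal → nextov (Recipe 2).

Yes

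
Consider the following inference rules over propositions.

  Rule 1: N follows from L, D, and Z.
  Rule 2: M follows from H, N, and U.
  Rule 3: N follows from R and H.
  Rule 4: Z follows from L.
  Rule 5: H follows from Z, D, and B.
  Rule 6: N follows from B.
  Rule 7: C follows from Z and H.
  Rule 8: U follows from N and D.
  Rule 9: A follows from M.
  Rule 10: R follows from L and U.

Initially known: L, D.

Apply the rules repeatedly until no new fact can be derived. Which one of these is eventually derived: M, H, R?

L holds, so Z follows (Rule 4).
L, D, and Z hold, so N follows (Rule 1).
From N and D, Rule 8 gives U.
From L and U, Rule 10 gives R.
H would need Z, D, and B (Rule 5), but B is never established. M would need H, N, and U (Rule 2), but H is never established.

R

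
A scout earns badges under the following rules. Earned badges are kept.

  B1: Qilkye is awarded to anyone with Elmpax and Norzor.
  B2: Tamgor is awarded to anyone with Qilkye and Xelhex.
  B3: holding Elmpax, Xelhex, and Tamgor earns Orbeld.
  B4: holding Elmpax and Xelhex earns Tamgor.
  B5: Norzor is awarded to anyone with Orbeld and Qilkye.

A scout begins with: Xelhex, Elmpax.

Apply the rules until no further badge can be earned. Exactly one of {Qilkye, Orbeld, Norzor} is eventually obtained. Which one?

Orbeld

With Elmpax and Xelhex, Tamgor is earned (B4).
With Elmpax, Xelhex, and Tamgor, Orbeld is earned (B3).
Qilkye would need Elmpax and Norzor (B1), but Norzor is never earned. Norzor would need Orbeld and Qilkye (B5), but Qilkye is never earned.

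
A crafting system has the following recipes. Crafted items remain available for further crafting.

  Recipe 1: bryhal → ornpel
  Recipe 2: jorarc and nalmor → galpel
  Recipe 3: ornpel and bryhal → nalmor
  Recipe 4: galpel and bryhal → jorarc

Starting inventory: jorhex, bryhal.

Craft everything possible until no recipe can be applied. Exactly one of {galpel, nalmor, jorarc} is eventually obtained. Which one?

bryhal → ornpel (Recipe 1).
ornpel and bryhal → nalmor (Recipe 3).
galpel would need jorarc and nalmor (Recipe 2), but jorarc is never obtained. jorarc would need galpel and bryhal (Recipe 4), but galpel is never obtained.

nalmor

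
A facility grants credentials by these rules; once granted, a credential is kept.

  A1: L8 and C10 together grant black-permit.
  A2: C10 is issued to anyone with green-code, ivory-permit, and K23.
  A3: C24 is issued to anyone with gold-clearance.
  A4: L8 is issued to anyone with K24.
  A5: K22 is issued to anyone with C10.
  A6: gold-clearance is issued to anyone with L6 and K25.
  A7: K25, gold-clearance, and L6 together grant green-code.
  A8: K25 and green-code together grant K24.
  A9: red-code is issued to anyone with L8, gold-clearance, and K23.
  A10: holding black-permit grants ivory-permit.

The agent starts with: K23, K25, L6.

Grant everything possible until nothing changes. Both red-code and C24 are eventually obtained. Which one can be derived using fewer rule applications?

C24

C24: Holding L6 and K25 grants gold-clearance (A6). Holding gold-clearance grants C24 (A3). [2 rule applications]
red-code: Holding L6 and K25 grants gold-clearance (A6). Holding K25, gold-clearance, and L6 grants green-code (A7). Holding K25 and green-code grants K24 (A8). Holding K24 grants L8 (A4). Holding L8, gold-clearance, and K23 grants red-code (A9). [5 rule applications]
C24 needs fewer.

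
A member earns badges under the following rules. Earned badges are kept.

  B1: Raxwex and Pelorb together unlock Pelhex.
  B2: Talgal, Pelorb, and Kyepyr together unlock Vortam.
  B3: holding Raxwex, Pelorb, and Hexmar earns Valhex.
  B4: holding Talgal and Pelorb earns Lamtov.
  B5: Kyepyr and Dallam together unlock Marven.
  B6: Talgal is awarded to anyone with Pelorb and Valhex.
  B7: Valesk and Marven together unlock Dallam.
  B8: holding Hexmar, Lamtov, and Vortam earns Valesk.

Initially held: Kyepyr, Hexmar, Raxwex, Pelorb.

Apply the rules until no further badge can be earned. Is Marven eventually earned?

No

Marven would need Kyepyr and Dallam (B5), but Dallam is never earned.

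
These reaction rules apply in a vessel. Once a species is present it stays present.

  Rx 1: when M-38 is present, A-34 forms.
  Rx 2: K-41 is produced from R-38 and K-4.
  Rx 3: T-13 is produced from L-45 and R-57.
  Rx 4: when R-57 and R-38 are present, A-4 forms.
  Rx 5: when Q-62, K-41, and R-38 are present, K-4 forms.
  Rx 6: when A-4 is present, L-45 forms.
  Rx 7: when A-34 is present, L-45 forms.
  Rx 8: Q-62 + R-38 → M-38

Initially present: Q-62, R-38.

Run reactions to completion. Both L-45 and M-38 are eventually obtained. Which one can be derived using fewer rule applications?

M-38: Q-62 and R-38 present → M-38 forms (Rx 8). [1 rule application]
L-45: Q-62 and R-38 present → M-38 forms (Rx 8). M-38 present → A-34 forms (Rx 1). A-34 present → L-45 forms (Rx 7). [3 rule applications]
M-38 needs fewer.

M-38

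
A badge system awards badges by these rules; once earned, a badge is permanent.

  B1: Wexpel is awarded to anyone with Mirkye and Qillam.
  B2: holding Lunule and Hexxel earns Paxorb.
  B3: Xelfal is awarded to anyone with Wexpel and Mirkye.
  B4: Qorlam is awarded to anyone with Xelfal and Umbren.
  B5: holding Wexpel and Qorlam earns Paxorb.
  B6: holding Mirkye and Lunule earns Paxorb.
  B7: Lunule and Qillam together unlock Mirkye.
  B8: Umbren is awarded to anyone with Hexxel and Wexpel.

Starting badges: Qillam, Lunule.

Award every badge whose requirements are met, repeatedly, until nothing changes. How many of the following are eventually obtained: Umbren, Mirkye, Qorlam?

1

With Lunule and Qillam, Mirkye is earned (B7).
Umbren would need Hexxel and Wexpel (B8), but Hexxel is never earned.
Mirkye: reached.
Qorlam would need Xelfal and Umbren (B4), but Umbren is never earned.
Reached: Mirkye — 1 of the 3.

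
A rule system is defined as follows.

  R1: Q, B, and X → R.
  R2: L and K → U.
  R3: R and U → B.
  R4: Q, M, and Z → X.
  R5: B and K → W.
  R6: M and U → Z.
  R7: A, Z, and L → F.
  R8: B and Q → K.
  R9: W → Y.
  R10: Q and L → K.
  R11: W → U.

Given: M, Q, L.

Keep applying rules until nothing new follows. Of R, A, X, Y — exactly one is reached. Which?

From Q and L, R10 gives K.
From L and K, R2 gives U.
From M and U, R6 gives Z.
Q, M, and Z hold, so X follows (R4).
No rule produces A, and it is not given. Y would need W (R9), but W is never established. R would need Q, B, and X (R1), but B is never established.

X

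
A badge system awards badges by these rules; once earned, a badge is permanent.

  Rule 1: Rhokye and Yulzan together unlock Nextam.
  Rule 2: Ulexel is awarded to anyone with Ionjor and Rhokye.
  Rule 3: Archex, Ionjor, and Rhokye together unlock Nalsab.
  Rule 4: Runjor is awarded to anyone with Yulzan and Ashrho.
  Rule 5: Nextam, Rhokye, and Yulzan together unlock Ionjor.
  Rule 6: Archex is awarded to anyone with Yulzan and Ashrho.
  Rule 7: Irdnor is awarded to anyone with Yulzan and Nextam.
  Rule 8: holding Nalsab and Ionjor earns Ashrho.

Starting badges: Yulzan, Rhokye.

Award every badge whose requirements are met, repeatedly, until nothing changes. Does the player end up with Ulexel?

With Rhokye and Yulzan, Nextam is earned (Rule 1).
With Nextam, Rhokye, and Yulzan, Ionjor is earned (Rule 5).
With Ionjor and Rhokye, Ulexel is earned (Rule 2).

Yes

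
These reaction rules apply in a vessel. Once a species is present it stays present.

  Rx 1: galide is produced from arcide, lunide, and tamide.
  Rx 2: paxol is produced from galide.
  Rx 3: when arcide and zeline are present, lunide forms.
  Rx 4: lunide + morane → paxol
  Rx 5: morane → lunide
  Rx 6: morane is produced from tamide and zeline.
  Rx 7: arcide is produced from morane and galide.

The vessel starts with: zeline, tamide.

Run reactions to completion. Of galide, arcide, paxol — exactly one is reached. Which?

paxol

tamide and zeline present → morane forms (Rx 6).
morane present → lunide forms (Rx 5).
lunide and morane present → paxol forms (Rx 4).
arcide would need morane and galide (Rx 7), but galide never forms. galide would need arcide, lunide, and tamide (Rx 1), but arcide never forms.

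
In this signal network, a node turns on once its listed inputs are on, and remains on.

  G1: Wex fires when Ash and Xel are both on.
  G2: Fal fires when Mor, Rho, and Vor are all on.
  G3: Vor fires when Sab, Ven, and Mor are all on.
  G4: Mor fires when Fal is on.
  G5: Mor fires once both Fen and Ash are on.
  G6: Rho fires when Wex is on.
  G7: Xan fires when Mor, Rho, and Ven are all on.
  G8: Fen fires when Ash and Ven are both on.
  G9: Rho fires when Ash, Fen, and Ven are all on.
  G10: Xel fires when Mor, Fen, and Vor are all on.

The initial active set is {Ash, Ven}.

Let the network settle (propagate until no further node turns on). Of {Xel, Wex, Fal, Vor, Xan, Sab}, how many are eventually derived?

1

Ash and Ven are on, so Fen fires (G8).
G5: Fen and Ash on → Mor on.
Ash, Fen, and Ven are on, so Rho fires (G9).
Mor, Rho, and Ven are on, so Xan fires (G7).
Xel would need Mor, Fen, and Vor (G10), but Vor never turns on.
Wex would need Ash and Xel (G1), but Xel never turns on.
Fal would need Mor, Rho, and Vor (G2), but Vor never turns on.
Vor would need Sab, Ven, and Mor (G3), but Sab never turns on.
Xan: reached.
No rule produces Sab, and it is not given.
Reached: Xan — 1 of the 6.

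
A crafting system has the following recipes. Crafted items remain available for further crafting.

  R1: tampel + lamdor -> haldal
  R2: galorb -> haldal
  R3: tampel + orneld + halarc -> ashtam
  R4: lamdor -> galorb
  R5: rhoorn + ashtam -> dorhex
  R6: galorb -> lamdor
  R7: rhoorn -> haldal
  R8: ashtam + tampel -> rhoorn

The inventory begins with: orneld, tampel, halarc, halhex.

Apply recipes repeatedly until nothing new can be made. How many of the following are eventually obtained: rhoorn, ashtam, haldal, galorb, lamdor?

3

tampel + orneld + halarc -> ashtam (R3).
ashtam + tampel -> rhoorn (R8).
Using R7, rhoorn makes haldal.
rhoorn: reached.
ashtam: reached.
haldal: reached.
galorb would need lamdor (R4), but lamdor is never obtained.
lamdor would need galorb (R6), but galorb is never obtained.
Reached: rhoorn, ashtam, and haldal — 3 of the 5.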